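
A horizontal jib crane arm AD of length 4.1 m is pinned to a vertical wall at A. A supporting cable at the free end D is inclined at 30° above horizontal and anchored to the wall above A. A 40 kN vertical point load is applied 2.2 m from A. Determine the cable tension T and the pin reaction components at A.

T = 42.93 kN, A_x = 37.18 kN, A_y = 18.54 kN

ΣM about A: T·sin30°·4.1 − 40·2.2 = 0 → T = 88/(4.1·0.5) = 42.9268 ≈ 42.93 kN.
ΣF_x = 0: A_x − T·cos30° = 0 → A_x = 42.9268 × 0.866025 = 37.18 kN.
ΣF_y = 0: A_y + T·sin30° − 40 = 0 → A_y = 40 − 42.9268 × 0.5 = 18.54 kN.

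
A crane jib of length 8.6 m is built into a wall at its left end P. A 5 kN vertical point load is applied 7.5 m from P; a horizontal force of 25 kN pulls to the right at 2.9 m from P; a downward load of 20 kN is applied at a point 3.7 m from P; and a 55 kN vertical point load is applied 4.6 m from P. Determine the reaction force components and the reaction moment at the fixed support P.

P_x = -25.00 kN, P_y = 80.00 kN, M_P = 364.5 kN·m

ΣF_x = 0: P_x + 25 = 0 → P_x = -25.00 kN.
ΣF_y = 0: P_y − 5 − 20 − 55 = 0 → P_y = 80.00 kN.
ΣM about P: M_P − 5·7.5 − 20·3.7 − 55·4.6 = 0 → M_P = 364.5 kN·m.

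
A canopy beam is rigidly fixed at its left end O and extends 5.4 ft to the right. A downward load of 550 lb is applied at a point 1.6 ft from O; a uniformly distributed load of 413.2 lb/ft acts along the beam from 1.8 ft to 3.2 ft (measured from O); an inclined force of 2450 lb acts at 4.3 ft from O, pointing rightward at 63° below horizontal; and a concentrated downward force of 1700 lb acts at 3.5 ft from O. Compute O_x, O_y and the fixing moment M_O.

Resultant of the distributed load: 413.2 × 1.4 = 578.48 lb at 2.5 ft from O.
ΣF_x = 0: O_x + 2450·cos63° = 0 → O_x = -1112 lb.
ΣF_y = 0: O_y − 550 − 413.2·1.4 − 2450·sin63° − 1700 = 0 → O_y = 5011 lb.
ΣM about O: M_O − 550·1.6 − (413.2·1.4)·2.5 − 2450·sin63°·4.3 − 1700·3.5 = 0 → M_O = 17660 lb·ft.

O_x = -1112 lb, O_y = 5011 lb, M_O = 17660 lb·ft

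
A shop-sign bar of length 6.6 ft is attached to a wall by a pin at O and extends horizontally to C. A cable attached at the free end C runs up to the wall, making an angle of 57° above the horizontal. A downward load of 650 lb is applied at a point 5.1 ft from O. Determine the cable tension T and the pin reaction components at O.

ΣM about O: T·sin57°·6.6 − 650·5.1 = 0 → T = 3315/(6.6·0.838671) = 598.891 ≈ 598.9 lb.
ΣF_x = 0: O_x − T·cos57° = 0 → O_x = 598.891 × 0.544639 = 326.2 lb.
ΣF_y = 0: O_y + T·sin57° − 650 = 0 → O_y = 650 − 598.891 × 0.838671 = 147.7 lb.

T = 598.9 lb, O_x = 326.2 lb, O_y = 147.7 lb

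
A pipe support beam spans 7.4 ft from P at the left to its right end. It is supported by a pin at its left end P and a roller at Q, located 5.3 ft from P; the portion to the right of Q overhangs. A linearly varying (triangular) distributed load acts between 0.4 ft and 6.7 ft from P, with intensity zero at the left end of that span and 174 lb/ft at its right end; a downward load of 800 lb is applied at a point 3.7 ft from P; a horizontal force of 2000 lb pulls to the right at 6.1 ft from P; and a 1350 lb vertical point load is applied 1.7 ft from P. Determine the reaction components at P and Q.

P_x = -2000 lb, P_y = 1231 lb, Q_y = 1467 lb

Resultant of the triangular load: ½ × 174 × 6.3 = 548.1 lb, acting at 4.6 ft from P (one-third of the span from the peak).
Taking moments about P: Q_y·5.3 − (½·174·6.3)·4.6 − 800·3.7 − 1350·1.7 = 0 → Q_y = 7776.26/5.3 = 1467.22 ≈ 1467 lb.
ΣF_y = 0: P_y + 1467.22 − ½·174·6.3 − 800 − 1350 = 0 → P_y = 1231 lb.
ΣF_x = 0: P_x + 2000 = 0 → P_x = -2000 lb.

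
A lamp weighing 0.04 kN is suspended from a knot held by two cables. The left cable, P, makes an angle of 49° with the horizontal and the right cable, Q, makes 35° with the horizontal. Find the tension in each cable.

T_P = 0.03295 kN, T_Q = 0.02639 kN

ΣF_x = 0: −T_P·cos49° + T_Q·cos35° = 0 → T_Q = 0.8009·T_P.
ΣF_y = 0: T_P·sin49° + T_Q·sin35° = 0.04.
Substitute: T_P·(0.75471 + 0.8009·0.573576) = 0.04 → T_P = 0.0329466 ≈ 0.03295 kN.
Then T_Q = 0.8009 × 0.0329466 = 0.02639 kN.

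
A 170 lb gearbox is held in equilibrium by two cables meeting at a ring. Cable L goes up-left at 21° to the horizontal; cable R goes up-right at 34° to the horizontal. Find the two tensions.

T_L = 172.1 lb, T_R = 193.7 lb

ΣF_x = 0: −T_L·cos21° + T_R·cos34° = 0 → T_R = 1.1261·T_L.
ΣF_y = 0: T_L·sin21° + T_R·sin34° = 170.
Substitute: T_L·(0.358368 + 1.1261·0.559193) = 170 → T_L = 172.052 ≈ 172.1 lb.
Then T_R = 1.1261 × 172.052 = 193.7 lb.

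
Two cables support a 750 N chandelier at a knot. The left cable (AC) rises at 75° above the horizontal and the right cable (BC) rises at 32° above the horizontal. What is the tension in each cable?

T_AC = 665.1 N, T_BC = 203.0 N

ΣF_x = 0: −T_AC·cos75° + T_BC·cos32° = 0 → T_BC = 0.305194·T_AC.
ΣF_y = 0: T_AC·sin75° + T_BC·sin32° = 750.
Substitute: T_AC·(0.965926 + 0.305194·0.529919) = 750 → T_AC = 665.098 ≈ 665.1 N.
Then T_BC = 0.305194 × 665.098 = 203.0 N.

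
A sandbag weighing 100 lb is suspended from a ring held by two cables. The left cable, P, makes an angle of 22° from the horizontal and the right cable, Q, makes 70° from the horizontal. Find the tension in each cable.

T_P = 34.22 lb, T_Q = 92.77 lb

ΣF_x = 0: −T_P·cos22° + T_Q·cos70° = 0 → T_Q = 2.7109·T_P.
ΣF_y = 0: T_P·sin22° + T_Q·sin70° = 100.
Substitute: T_P·(0.374607 + 2.7109·0.939693) = 100 → T_P = 34.2229 ≈ 34.22 lb.
Then T_Q = 2.7109 × 34.2229 = 92.77 lb.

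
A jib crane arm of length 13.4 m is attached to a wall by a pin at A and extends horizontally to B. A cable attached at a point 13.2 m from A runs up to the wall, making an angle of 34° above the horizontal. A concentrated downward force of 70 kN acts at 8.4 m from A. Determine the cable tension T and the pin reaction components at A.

T = 79.66 kN, A_x = 66.04 kN, A_y = 25.45 kN

ΣM about A: T·sin34°·13.2 − 70·8.4 = 0 → T = 588/(13.2·0.559193) = 79.6603 ≈ 79.66 kN.
ΣF_x = 0: A_x − T·cos34° = 0 → A_x = 79.6603 × 0.829038 = 66.04 kN.
ΣF_y = 0: A_y + T·sin34° − 70 = 0 → A_y = 70 − 79.6603 × 0.559193 = 25.45 kN.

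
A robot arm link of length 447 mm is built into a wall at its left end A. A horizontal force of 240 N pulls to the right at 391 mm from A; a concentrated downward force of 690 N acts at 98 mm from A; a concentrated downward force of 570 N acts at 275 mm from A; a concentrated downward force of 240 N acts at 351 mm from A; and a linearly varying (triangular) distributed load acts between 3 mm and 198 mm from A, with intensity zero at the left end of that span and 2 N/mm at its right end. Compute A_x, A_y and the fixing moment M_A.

A_x = -240.0 N, A_y = 1695 N, M_A = 334500 N·mm

Resultant of the triangular load: ½ × 2 × 195 = 195 N, acting at 133 mm from A (one-third of the span from the peak).
ΣF_x = 0: A_x + 240 = 0 → A_x = -240.0 N.
ΣF_y = 0: A_y − 690 − 570 − 240 − ½·2·195 = 0 → A_y = 1695 N.
ΣM about A: M_A − 690·98 − 570·275 − 240·351 − (½·2·195)·133 = 0 → M_A = 334500 N·mm.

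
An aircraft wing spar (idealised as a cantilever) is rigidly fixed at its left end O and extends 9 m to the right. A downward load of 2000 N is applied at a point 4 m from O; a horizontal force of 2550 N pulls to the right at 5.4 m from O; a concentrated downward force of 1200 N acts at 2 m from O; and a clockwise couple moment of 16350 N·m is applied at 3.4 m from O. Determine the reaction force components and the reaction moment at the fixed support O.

O_x = -2550 N, O_y = 3200 N, M_O = 26750 N·m

ΣF_x = 0: O_x + 2550 = 0 → O_x = -2550 N.
ΣF_y = 0: O_y − 2000 − 1200 = 0 → O_y = 3200 N.
ΣM about O: M_O − 2000·4 − 1200·2 − 16350 = 0 → M_O = 26750 N·m.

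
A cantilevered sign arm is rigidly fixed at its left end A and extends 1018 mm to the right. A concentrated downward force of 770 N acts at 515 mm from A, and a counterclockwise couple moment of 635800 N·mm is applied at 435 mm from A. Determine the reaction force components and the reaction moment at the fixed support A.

ΣF_x = 0: A_x = 0.
ΣF_y = 0: A_y − 770 = 0 → A_y = 770.0 N.
ΣM about A: M_A − 770·515 + 635800 = 0 → M_A = -239200 N·mm.

A_x = 0, A_y = 770.0 N, M_A = -239200 N·mm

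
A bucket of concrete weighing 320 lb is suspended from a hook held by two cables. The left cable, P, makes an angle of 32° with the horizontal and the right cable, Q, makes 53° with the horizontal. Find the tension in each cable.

ΣF_x = 0: −T_P·cos32° + T_Q·cos53° = 0 → T_Q = 1.40915·T_P.
ΣF_y = 0: T_P·sin32° + T_Q·sin53° = 320.
Substitute: T_P·(0.529919 + 1.40915·0.798636) = 320 → T_P = 193.316 ≈ 193.3 lb.
Then T_Q = 1.40915 × 193.316 = 272.4 lb.

T_P = 193.3 lb, T_Q = 272.4 lb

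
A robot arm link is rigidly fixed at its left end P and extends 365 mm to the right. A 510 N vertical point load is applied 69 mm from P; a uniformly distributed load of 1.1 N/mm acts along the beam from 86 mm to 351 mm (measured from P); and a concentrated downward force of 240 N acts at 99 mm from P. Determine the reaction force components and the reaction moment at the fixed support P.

P_x = 0, P_y = 1042 N, M_P = 122600 N·mm

Resultant of the distributed load: 1.1 × 265 = 291.5 N at 218.5 mm from P.
ΣF_x = 0: P_x = 0.
ΣF_y = 0: P_y − 510 − 1.1·265 − 240 = 0 → P_y = 1042 N.
ΣM about P: M_P − 510·69 − (1.1·265)·218.5 − 240·99 = 0 → M_P = 122600 N·mm.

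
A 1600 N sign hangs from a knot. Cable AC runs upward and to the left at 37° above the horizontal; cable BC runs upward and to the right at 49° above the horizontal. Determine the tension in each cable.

ΣF_x = 0: −T_AC·cos37° + T_BC·cos49° = 0 → T_BC = 1.21732·T_AC.
ΣF_y = 0: T_AC·sin37° + T_BC·sin49° = 1600.
Substitute: T_AC·(0.601815 + 1.21732·0.75471) = 1600 → T_AC = 1052.26 ≈ 1052 N.
Then T_BC = 1.21732 × 1052.26 = 1281 N.

T_AC = 1052 N, T_BC = 1281 N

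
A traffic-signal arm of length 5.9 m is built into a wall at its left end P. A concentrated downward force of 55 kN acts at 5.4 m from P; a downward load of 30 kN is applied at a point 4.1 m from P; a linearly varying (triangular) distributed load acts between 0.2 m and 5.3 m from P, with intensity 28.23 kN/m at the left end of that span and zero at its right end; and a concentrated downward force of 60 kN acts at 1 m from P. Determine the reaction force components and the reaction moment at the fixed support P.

Resultant of the triangular load: ½ × 28.23 × 5.1 = 71.9865 kN, acting at 1.9 m from P (one-third of the span from the peak).
ΣF_x = 0: P_x = 0.
ΣF_y = 0: P_y − 55 − 30 − ½·28.23·5.1 − 60 = 0 → P_y = 217.0 kN.
ΣM about P: M_P − 55·5.4 − 30·4.1 − (½·28.23·5.1)·1.9 − 60·1 = 0 → M_P = 616.8 kN·m.

P_x = 0, P_y = 217.0 kN, M_P = 616.8 kN·m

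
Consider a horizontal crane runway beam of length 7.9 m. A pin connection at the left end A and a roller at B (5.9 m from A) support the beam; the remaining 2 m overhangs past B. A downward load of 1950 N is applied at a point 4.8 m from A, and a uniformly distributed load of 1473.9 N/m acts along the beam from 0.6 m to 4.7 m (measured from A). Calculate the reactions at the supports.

A_x = 0, A_y = 3692 N, B_y = 4301 N

Resultant of the distributed load: 1473.9 × 4.1 = 6042.99 N at 2.65 m from A.
ΣM about A: B_y·5.9 − 1950·4.8 − (1473.9·4.1)·2.65 = 0 → B_y = 25373.9235/5.9 = 4300.66 ≈ 4301 N.
ΣF_y = 0: A_y + 4300.66 − 1950 − 1473.9·4.1 = 0 → A_y = 3692 N.
ΣF_x = 0: no horizontal applied forces, so A_x = 0.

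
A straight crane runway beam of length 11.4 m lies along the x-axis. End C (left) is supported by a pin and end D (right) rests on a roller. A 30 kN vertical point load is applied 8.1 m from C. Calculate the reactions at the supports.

C_x = 0, C_y = 8.684 kN, D_y = 21.32 kN

ΣM about C: D_y·11.4 − 30·8.1 = 0 → D_y = 243/11.4 = 21.3158 ≈ 21.32 kN.
ΣF_y = 0: C_y + 21.3158 − 30 = 0 → C_y = 8.684 kN.
ΣF_x = 0: no horizontal applied forces, so C_x = 0.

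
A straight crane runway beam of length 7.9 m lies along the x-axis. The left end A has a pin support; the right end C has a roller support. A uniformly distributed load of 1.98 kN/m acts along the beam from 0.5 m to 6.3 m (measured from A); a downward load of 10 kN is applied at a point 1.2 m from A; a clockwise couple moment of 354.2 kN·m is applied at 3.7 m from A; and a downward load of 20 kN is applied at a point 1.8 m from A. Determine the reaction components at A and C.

Resultant of the distributed load: 1.98 × 5.8 = 11.484 kN at 3.4 m from A.
ΣM about A: C_y·7.9 − (1.98·5.8)·3.4 − 10·1.2 − 354.2 − 20·1.8 = 0 → C_y = 441.2456/7.9 = 55.8539 ≈ 55.85 kN.
ΣF_y = 0: A_y + 55.8539 − 1.98·5.8 − 10 − 20 = 0 → A_y = -14.37 kN.
ΣF_x = 0: no horizontal applied forces, so A_x = 0.

A_x = 0, A_y = -14.37 kN, C_y = 55.85 kN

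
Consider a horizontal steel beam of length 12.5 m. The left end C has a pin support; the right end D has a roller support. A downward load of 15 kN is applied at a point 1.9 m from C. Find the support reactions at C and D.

Taking moments about C: D_y·12.5 − 15·1.9 = 0 → D_y = 28.5/12.5 = 2.280 kN.
ΣF_y = 0: C_y + 2.28 − 15 = 0 → C_y = 12.72 kN.
ΣF_x = 0: no horizontal applied forces, so C_x = 0.

C_x = 0, C_y = 12.72 kN, D_y = 2.280 kN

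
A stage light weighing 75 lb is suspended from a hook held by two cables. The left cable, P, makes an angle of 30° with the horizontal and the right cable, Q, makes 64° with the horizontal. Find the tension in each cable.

T_P = 32.96 lb, T_Q = 65.11 lb

ΣF_x = 0: −T_P·cos30° + T_Q·cos64° = 0 → T_Q = 1.97555·T_P.
ΣF_y = 0: T_P·sin30° + T_Q·sin64° = 75.
Substitute: T_P·(0.5 + 1.97555·0.898794) = 75 → T_P = 32.9582 ≈ 32.96 lb.
Then T_Q = 1.97555 × 32.9582 = 65.11 lb.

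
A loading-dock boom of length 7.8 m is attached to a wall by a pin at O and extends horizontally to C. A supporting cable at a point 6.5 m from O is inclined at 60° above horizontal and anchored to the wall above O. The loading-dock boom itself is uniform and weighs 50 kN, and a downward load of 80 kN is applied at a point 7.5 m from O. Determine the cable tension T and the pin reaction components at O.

T = 141.2 kN, O_x = 70.61 kN, O_y = 7.692 kN

ΣM about O: T·sin60°·6.5 − 50·3.9 − 80·7.5 = 0 → T = 795/(6.5·0.866025) = 141.229 ≈ 141.2 kN.
ΣF_x = 0: O_x − T·cos60° = 0 → O_x = 141.229 × 0.5 = 70.61 kN.
ΣF_y = 0: O_y + T·sin60° − 50 − 80 = 0 → O_y = 130 − 141.229 × 0.866025 = 7.692 kN.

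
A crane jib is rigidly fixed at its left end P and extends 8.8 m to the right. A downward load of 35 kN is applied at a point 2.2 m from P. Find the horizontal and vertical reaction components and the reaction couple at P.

P_x = 0, P_y = 35.00 kN, M_P = 77.00 kN·m

ΣF_x = 0: P_x = 0.
ΣF_y = 0: P_y − 35 = 0 → P_y = 35.00 kN.
ΣM about P: M_P − 35·2.2 = 0 → M_P = 77.00 kN·m.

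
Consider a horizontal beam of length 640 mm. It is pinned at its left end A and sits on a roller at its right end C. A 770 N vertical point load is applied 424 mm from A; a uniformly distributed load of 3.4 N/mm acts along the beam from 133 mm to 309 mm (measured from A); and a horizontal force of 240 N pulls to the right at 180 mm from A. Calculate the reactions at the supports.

Resultant of the distributed load: 3.4 × 176 = 598.4 N at 221 mm from A.
Taking moments about A: C_y·640 − 770·424 − (3.4·176)·221 = 0 → C_y = 458726.4/640 = 716.76 ≈ 716.8 N.
ΣF_y = 0: A_y + 716.76 − 770 − 3.4·176 = 0 → A_y = 651.6 N.
ΣF_x = 0: A_x + 240 = 0 → A_x = -240.0 N.

A_x = -240.0 N, A_y = 651.6 N, C_y = 716.8 N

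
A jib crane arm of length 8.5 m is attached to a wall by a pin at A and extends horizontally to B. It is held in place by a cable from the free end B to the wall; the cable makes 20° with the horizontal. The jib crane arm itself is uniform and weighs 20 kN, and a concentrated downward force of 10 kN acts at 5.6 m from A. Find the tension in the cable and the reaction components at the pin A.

ΣM about A: T·sin20°·8.5 − 20·4.25 − 10·5.6 = 0 → T = 141/(8.5·0.34202) = 48.5008 ≈ 48.50 kN.
ΣF_x = 0: A_x − T·cos20° = 0 → A_x = 48.5008 × 0.939693 = 45.58 kN.
ΣF_y = 0: A_y + T·sin20° − 20 − 10 = 0 → A_y = 30 − 48.5008 × 0.34202 = 13.41 kN.

T = 48.50 kN, A_x = 45.58 kN, A_y = 13.41 kN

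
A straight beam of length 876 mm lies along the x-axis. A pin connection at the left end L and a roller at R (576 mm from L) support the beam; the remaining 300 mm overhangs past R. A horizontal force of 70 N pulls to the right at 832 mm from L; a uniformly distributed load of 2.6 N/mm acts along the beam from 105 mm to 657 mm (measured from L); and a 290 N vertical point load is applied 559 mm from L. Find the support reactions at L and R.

L_x = -70.00 N, L_y = 494.4 N, R_y = 1231 N

Resultant of the distributed load: 2.6 × 552 = 1435.2 N at 381 mm from L.
ΣM about L: R_y·576 − (2.6·552)·381 − 290·559 = 0 → R_y = 708921.2/576 = 1230.77 ≈ 1231 N.
ΣF_y = 0: L_y + 1230.77 − 2.6·552 − 290 = 0 → L_y = 494.4 N.
ΣF_x = 0: L_x + 70 = 0 → L_x = -70.00 N.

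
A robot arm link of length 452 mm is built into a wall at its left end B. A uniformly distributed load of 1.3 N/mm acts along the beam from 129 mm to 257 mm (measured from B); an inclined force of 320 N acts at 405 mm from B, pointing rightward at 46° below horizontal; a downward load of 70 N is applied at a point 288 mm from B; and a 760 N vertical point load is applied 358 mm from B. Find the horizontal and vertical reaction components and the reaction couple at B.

Resultant of the distributed load: 1.3 × 128 = 166.4 N at 193 mm from B.
ΣF_x = 0: B_x + 320·cos46° = 0 → B_x = -222.3 N.
ΣF_y = 0: B_y − 1.3·128 − 320·sin46° − 70 − 760 = 0 → B_y = 1227 N.
ΣM about B: M_B − (1.3·128)·193 − 320·sin46°·405 − 70·288 − 760·358 = 0 → M_B = 417600 N·mm.

B_x = -222.3 N, B_y = 1227 N, M_B = 417600 N·mm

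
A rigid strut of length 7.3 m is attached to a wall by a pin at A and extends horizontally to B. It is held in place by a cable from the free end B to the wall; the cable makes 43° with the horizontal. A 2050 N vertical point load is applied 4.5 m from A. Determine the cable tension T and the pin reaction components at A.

T = 1853 N, A_x = 1355 N, A_y = 786.3 N

ΣM about A: T·sin43°·7.3 − 2050·4.5 = 0 → T = 9225/(7.3·0.681998) = 1852.94 ≈ 1853 N.
ΣF_x = 0: A_x − T·cos43° = 0 → A_x = 1852.94 × 0.731354 = 1355 N.
ΣF_y = 0: A_y + T·sin43° − 2050 = 0 → A_y = 2050 − 1852.94 × 0.681998 = 786.3 N.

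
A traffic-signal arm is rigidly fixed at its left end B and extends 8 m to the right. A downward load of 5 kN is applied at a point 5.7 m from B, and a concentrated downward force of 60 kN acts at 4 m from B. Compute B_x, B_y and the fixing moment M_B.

B_x = 0, B_y = 65.00 kN, M_B = 268.5 kN·m

ΣF_x = 0: B_x = 0.
ΣF_y = 0: B_y − 5 − 60 = 0 → B_y = 65.00 kN.
ΣM about B: M_B − 5·5.7 − 60·4 = 0 → M_B = 268.5 kN·m.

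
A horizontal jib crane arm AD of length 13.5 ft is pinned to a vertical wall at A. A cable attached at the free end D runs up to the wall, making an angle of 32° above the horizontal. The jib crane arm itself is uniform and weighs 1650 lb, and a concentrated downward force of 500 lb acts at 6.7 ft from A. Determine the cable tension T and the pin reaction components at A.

T = 2025 lb, A_x = 1717 lb, A_y = 1077 lb

ΣM about A: T·sin32°·13.5 − 1650·6.75 − 500·6.7 = 0 → T = 14487.5/(13.5·0.529919) = 2025.12 ≈ 2025 lb.
ΣF_x = 0: A_x − T·cos32° = 0 → A_x = 2025.12 × 0.848048 = 1717 lb.
ΣF_y = 0: A_y + T·sin32° − 1650 − 500 = 0 → A_y = 2150 − 2025.12 × 0.529919 = 1077 lb.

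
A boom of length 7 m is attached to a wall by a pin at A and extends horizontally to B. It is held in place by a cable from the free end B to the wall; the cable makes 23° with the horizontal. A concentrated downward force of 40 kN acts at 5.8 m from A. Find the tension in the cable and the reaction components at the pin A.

ΣM about A: T·sin23°·7 − 40·5.8 = 0 → T = 232/(7·0.390731) = 84.8227 ≈ 84.82 kN.
ΣF_x = 0: A_x − T·cos23° = 0 → A_x = 84.8227 × 0.920505 = 78.08 kN.
ΣF_y = 0: A_y + T·sin23° − 40 = 0 → A_y = 40 − 84.8227 × 0.390731 = 6.857 kN.

T = 84.82 kN, A_x = 78.08 kN, A_y = 6.857 kN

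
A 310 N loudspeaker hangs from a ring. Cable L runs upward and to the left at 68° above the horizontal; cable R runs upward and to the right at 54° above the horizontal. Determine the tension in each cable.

T_L = 214.9 N, T_R = 136.9 N

ΣF_x = 0: −T_L·cos68° + T_R·cos54° = 0 → T_R = 0.637319·T_L.
ΣF_y = 0: T_L·sin68° + T_R·sin54° = 310.
Substitute: T_L·(0.927184 + 0.637319·0.809017) = 310 → T_L = 214.862 ≈ 214.9 N.
Then T_R = 0.637319 × 214.862 = 136.9 N.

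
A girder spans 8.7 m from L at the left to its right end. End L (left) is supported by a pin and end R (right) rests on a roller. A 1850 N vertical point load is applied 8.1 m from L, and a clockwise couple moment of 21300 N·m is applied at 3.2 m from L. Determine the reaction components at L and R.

L_x = 0, L_y = -2321 N, R_y = 4171 N

Taking moments about L: R_y·8.7 − 1850·8.1 − 21300 = 0 → R_y = 36285/8.7 = 4170.69 ≈ 4171 N.
ΣF_y = 0: L_y + 4170.69 − 1850 = 0 → L_y = -2321 N.
ΣF_x = 0: no horizontal applied forces, so L_x = 0.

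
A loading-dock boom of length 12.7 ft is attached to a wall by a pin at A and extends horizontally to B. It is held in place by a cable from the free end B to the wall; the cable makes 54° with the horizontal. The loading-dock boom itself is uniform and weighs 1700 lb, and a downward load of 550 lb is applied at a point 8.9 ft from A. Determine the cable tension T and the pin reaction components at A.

T = 1527 lb, A_x = 897.6 lb, A_y = 1015 lb

ΣM about A: T·sin54°·12.7 − 1700·6.35 − 550·8.9 = 0 → T = 15690/(12.7·0.809017) = 1527.08 ≈ 1527 lb.
ΣF_x = 0: A_x − T·cos54° = 0 → A_x = 1527.08 × 0.587785 = 897.6 lb.
ΣF_y = 0: A_y + T·sin54° − 1700 − 550 = 0 → A_y = 2250 − 1527.08 × 0.809017 = 1015 lb.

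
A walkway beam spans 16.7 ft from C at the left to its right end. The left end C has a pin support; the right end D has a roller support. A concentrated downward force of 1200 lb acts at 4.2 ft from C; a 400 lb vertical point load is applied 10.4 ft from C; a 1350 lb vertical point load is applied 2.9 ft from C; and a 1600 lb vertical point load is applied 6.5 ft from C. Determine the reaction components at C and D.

C_x = 0, C_y = 3142 lb, D_y = 1408 lb

Taking moments about C: D_y·16.7 − 1200·4.2 − 400·10.4 − 1350·2.9 − 1600·6.5 = 0 → D_y = 23515/16.7 = 1408.08 ≈ 1408 lb.
ΣF_y = 0: C_y + 1408.08 − 1200 − 400 − 1350 − 1600 = 0 → C_y = 3142 lb.
ΣF_x = 0: no horizontal applied forces, so C_x = 0.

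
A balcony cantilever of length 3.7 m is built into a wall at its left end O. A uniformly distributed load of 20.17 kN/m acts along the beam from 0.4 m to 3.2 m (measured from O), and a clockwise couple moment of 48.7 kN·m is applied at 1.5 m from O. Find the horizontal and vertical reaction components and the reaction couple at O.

O_x = 0, O_y = 56.48 kN, M_O = 150.4 kN·m

Resultant of the distributed load: 20.17 × 2.8 = 56.476 kN at 1.8 m from O.
ΣF_x = 0: O_x = 0.
ΣF_y = 0: O_y − 20.17·2.8 = 0 → O_y = 56.48 kN.
ΣM about O: M_O − (20.17·2.8)·1.8 − 48.7 = 0 → M_O = 150.4 kN·m.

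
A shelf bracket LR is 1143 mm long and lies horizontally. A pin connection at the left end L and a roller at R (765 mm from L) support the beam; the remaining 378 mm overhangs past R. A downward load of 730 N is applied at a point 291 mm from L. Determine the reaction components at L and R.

L_x = 0, L_y = 452.3 N, R_y = 277.7 N

Moments about L: R_y·765 − 730·291 = 0 → R_y = 212430/765 = 277.686 ≈ 277.7 N.
ΣF_y = 0: L_y + 277.686 − 730 = 0 → L_y = 452.3 N.
ΣF_x = 0: no horizontal applied forces, so L_x = 0.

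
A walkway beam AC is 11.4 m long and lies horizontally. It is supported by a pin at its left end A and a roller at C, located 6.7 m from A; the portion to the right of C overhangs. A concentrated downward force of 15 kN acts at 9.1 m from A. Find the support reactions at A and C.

A_x = 0, A_y = -5.373 kN, C_y = 20.37 kN

ΣM about A: C_y·6.7 − 15·9.1 = 0 → C_y = 136.5/6.7 = 20.3731 ≈ 20.37 kN.
ΣF_y = 0: A_y + 20.3731 − 15 = 0 → A_y = -5.373 kN.
ΣF_x = 0: no horizontal applied forces, so A_x = 0.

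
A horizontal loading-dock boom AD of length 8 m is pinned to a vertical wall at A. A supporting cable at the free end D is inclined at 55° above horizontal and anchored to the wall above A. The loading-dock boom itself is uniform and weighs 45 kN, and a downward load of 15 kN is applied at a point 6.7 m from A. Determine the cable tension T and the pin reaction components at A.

ΣM about A: T·sin55°·8 − 45·4 − 15·6.7 = 0 → T = 280.5/(8·0.819152) = 42.8034 ≈ 42.80 kN.
ΣF_x = 0: A_x − T·cos55° = 0 → A_x = 42.8034 × 0.573576 = 24.55 kN.
ΣF_y = 0: A_y + T·sin55° − 45 − 15 = 0 → A_y = 60 − 42.8034 × 0.819152 = 24.94 kN.

T = 42.80 kN, A_x = 24.55 kN, A_y = 24.94 kN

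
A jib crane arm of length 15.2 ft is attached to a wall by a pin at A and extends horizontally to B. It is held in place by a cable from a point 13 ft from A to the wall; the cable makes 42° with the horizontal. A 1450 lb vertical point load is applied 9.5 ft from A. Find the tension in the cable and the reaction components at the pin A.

ΣM about A: T·sin42°·13 − 1450·9.5 = 0 → T = 13775/(13·0.669131) = 1583.57 ≈ 1584 lb.
ΣF_x = 0: A_x − T·cos42° = 0 → A_x = 1583.57 × 0.743145 = 1177 lb.
ΣF_y = 0: A_y + T·sin42° − 1450 = 0 → A_y = 1450 − 1583.57 × 0.669131 = 390.4 lb.

T = 1584 lb, A_x = 1177 lb, A_y = 390.4 lb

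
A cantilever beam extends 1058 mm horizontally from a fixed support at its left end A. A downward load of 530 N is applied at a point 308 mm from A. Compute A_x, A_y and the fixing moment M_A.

ΣF_x = 0: A_x = 0.
ΣF_y = 0: A_y − 530 = 0 → A_y = 530.0 N.
ΣM about A: M_A − 530·308 = 0 → M_A = 163200 N·mm.

A_x = 0, A_y = 530.0 N, M_A = 163200 N·mm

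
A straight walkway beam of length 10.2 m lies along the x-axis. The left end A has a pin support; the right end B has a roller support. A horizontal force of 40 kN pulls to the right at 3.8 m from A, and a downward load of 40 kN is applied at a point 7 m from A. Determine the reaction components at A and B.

A_x = -40.00 kN, A_y = 12.55 kN, B_y = 27.45 kN

Moments about A: B_y·10.2 − 40·7 = 0 → B_y = 280/10.2 = 27.451 ≈ 27.45 kN.
ΣF_y = 0: A_y + 27.451 − 40 = 0 → A_y = 12.55 kN.
ΣF_x = 0: A_x + 40 = 0 → A_x = -40.00 kN.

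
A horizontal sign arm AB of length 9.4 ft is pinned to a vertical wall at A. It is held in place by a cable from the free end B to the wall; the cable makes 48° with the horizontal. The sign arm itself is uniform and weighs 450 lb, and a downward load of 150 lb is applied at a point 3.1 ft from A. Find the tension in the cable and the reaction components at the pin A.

ΣM about A: T·sin48°·9.4 − 450·4.7 − 150·3.1 = 0 → T = 2580/(9.4·0.743145) = 369.333 ≈ 369.3 lb.
ΣF_x = 0: A_x − T·cos48° = 0 → A_x = 369.333 × 0.669131 = 247.1 lb.
ΣF_y = 0: A_y + T·sin48° − 450 − 150 = 0 → A_y = 600 − 369.333 × 0.743145 = 325.5 lb.

T = 369.3 lb, A_x = 247.1 lb, A_y = 325.5 lb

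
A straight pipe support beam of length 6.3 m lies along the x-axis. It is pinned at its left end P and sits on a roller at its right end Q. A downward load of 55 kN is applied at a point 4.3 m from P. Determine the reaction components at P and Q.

P_x = 0, P_y = 17.46 kN, Q_y = 37.54 kN

Taking moments about P: Q_y·6.3 − 55·4.3 = 0 → Q_y = 236.5/6.3 = 37.5397 ≈ 37.54 kN.
ΣF_y = 0: P_y + 37.5397 − 55 = 0 → P_y = 17.46 kN.
ΣF_x = 0: no horizontal applied forces, so P_x = 0.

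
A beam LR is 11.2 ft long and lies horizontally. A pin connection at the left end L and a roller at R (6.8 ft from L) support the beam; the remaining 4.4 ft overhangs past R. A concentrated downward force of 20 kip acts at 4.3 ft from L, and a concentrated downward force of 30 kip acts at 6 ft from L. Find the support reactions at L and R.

L_x = 0, L_y = 10.88 kip, R_y = 39.12 kip

Moments about L: R_y·6.8 − 20·4.3 − 30·6 = 0 → R_y = 266/6.8 = 39.1176 ≈ 39.12 kip.
ΣF_y = 0: L_y + 39.1176 − 20 − 30 = 0 → L_y = 10.88 kip.
ΣF_x = 0: no horizontal applied forces, so L_x = 0.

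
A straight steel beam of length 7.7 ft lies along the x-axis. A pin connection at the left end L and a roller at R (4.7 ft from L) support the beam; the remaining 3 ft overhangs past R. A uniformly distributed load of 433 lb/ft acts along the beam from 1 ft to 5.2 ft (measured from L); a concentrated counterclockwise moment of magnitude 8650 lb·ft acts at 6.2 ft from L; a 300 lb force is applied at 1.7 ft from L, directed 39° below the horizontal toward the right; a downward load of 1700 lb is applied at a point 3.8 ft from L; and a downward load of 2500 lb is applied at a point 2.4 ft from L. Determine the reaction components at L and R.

L_x = -233.1 lb, L_y = 4129 lb, R_y = 2078 lb

Resultant of the distributed load: 433 × 4.2 = 1818.6 lb at 3.1 ft from L.
Taking moments about L: R_y·4.7 − (433·4.2)·3.1 + 8650 − 300·sin39°·1.7 − 1700·3.8 − 2500·2.4 = 0 → R_y = 9768.61/4.7 = 2078.43 ≈ 2078 lb.
ΣF_y = 0: L_y + 2078.43 − 433·4.2 − 300·sin39° − 1700 − 2500 = 0 → L_y = 4129 lb.
ΣF_x = 0: L_x + 300·cos39° = 0 → L_x = -233.1 lb.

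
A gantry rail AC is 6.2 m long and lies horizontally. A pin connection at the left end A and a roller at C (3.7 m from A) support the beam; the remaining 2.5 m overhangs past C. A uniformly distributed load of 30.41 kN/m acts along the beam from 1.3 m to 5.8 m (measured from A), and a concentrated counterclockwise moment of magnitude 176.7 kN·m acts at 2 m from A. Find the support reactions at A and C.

Resultant of the distributed load: 30.41 × 4.5 = 136.845 kN at 3.55 m from A.
ΣM about A: C_y·3.7 − (30.41·4.5)·3.55 + 176.7 = 0 → C_y = 309.09975/3.7 = 83.5405 ≈ 83.54 kN.
ΣF_y = 0: A_y + 83.5405 − 30.41·4.5 = 0 → A_y = 53.30 kN.
ΣF_x = 0: no horizontal applied forces, so A_x = 0.

A_x = 0, A_y = 53.30 kN, C_y = 83.54 kN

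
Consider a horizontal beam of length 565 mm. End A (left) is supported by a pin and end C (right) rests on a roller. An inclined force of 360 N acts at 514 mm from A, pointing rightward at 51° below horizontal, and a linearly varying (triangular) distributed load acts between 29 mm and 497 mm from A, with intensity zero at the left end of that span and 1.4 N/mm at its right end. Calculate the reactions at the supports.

A_x = -226.6 N, A_y = 155.1 N, C_y = 452.2 N

Resultant of the triangular load: ½ × 1.4 × 468 = 327.6 N, acting at 341 mm from A (one-third of the span from the peak).
Moments about A: C_y·565 − 360·sin51°·514 − (½·1.4·468)·341 = 0 → C_y = 255515/565 = 452.239 ≈ 452.2 N.
ΣF_y = 0: A_y + 452.239 − 360·sin51° − ½·1.4·468 = 0 → A_y = 155.1 N.
ΣF_x = 0: A_x + 360·cos51° = 0 → A_x = -226.6 N.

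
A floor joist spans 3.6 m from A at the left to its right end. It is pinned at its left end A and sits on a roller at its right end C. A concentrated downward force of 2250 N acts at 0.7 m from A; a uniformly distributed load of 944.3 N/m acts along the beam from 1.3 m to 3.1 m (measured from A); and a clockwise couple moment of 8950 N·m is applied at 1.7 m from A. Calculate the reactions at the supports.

A_x = 0, A_y = -12.60 N, C_y = 3962 N

Resultant of the distributed load: 944.3 × 1.8 = 1699.74 N at 2.2 m from A.
ΣM about A: C_y·3.6 − 2250·0.7 − (944.3·1.8)·2.2 − 8950 = 0 → C_y = 14264.428/3.6 = 3962.34 ≈ 3962 N.
ΣF_y = 0: A_y + 3962.34 − 2250 − 944.3·1.8 = 0 → A_y = -12.60 N.
ΣF_x = 0: no horizontal applied forces, so A_x = 0.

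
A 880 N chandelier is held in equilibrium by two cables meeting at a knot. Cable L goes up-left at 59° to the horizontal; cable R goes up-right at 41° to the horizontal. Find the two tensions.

T_L = 674.4 N, T_R = 460.2 N

ΣF_x = 0: −T_L·cos59° + T_R·cos41° = 0 → T_R = 0.682432·T_L.
ΣF_y = 0: T_L·sin59° + T_R·sin41° = 880.
Substitute: T_L·(0.857167 + 0.682432·0.656059) = 880 → T_L = 674.39 ≈ 674.4 N.
Then T_R = 0.682432 × 674.39 = 460.2 N.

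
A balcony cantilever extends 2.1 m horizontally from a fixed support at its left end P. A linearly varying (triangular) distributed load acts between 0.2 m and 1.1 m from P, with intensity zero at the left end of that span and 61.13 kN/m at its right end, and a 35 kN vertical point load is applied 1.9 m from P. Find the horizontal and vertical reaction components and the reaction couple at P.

Resultant of the triangular load: ½ × 61.13 × 0.9 = 27.5085 kN, acting at 0.8 m from P (one-third of the span from the peak).
ΣF_x = 0: P_x = 0.
ΣF_y = 0: P_y − ½·61.13·0.9 − 35 = 0 → P_y = 62.51 kN.
ΣM about P: M_P − (½·61.13·0.9)·0.8 − 35·1.9 = 0 → M_P = 88.51 kN·m.

P_x = 0, P_y = 62.51 kN, M_P = 88.51 kN·m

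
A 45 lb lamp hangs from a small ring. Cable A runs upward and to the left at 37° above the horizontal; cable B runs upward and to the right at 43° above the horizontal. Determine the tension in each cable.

ΣF_x = 0: −T_A·cos37° + T_B·cos43° = 0 → T_B = 1.092·T_A.
ΣF_y = 0: T_A·sin37° + T_B·sin43° = 45.
Substitute: T_A·(0.601815 + 1.092·0.681998) = 45 → T_A = 33.4186 ≈ 33.42 lb.
Then T_B = 1.092 × 33.4186 = 36.49 lb.

T_A = 33.42 lb, T_B = 36.49 lb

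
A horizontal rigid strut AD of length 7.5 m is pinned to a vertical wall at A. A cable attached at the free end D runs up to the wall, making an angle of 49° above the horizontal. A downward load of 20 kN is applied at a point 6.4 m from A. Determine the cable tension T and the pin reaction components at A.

ΣM about A: T·sin49°·7.5 − 20·6.4 = 0 → T = 128/(7.5·0.75471) = 22.6135 ≈ 22.61 kN.
ΣF_x = 0: A_x − T·cos49° = 0 → A_x = 22.6135 × 0.656059 = 14.84 kN.
ΣF_y = 0: A_y + T·sin49° − 20 = 0 → A_y = 20 − 22.6135 × 0.75471 = 2.933 kN.

T = 22.61 kN, A_x = 14.84 kN, A_y = 2.933 kN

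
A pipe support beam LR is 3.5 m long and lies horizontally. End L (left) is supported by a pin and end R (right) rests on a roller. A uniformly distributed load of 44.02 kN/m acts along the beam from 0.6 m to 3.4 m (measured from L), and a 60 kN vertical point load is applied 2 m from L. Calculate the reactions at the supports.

Resultant of the distributed load: 44.02 × 2.8 = 123.256 kN at 2 m from L.
Moments about L: R_y·3.5 − (44.02·2.8)·2 − 60·2 = 0 → R_y = 366.512/3.5 = 104.718 ≈ 104.7 kN.
ΣF_y = 0: L_y + 104.718 − 44.02·2.8 − 60 = 0 → L_y = 78.54 kN.
ΣF_x = 0: no horizontal applied forces, so L_x = 0.

L_x = 0, L_y = 78.54 kN, R_y = 104.7 kN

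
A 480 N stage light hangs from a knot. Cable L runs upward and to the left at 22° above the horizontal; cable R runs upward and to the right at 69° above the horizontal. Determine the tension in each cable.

T_L = 172.0 N, T_R = 445.1 N

ΣF_x = 0: −T_L·cos22° + T_R·cos69° = 0 → T_R = 2.58724·T_L.
ΣF_y = 0: T_L·sin22° + T_R·sin69° = 480.
Substitute: T_L·(0.374607 + 2.58724·0.93358) = 480 → T_L = 172.043 ≈ 172.0 N.
Then T_R = 2.58724 × 172.043 = 445.1 N.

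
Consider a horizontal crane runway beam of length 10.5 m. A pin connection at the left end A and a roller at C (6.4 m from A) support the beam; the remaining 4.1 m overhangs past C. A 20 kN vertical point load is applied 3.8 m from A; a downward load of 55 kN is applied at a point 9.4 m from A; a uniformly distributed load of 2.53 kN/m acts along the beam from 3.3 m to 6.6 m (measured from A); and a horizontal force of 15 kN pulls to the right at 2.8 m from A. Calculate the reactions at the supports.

A_x = -15.00 kN, A_y = -15.76 kN, C_y = 99.11 kN

Resultant of the distributed load: 2.53 × 3.3 = 8.349 kN at 4.95 m from A.
ΣM about A: C_y·6.4 − 20·3.8 − 55·9.4 − (2.53·3.3)·4.95 = 0 → C_y = 634.32755/6.4 = 99.1137 ≈ 99.11 kN.
ΣF_y = 0: A_y + 99.1137 − 20 − 55 − 2.53·3.3 = 0 → A_y = -15.76 kN.
ΣF_x = 0: A_x + 15 = 0 → A_x = -15.00 kN.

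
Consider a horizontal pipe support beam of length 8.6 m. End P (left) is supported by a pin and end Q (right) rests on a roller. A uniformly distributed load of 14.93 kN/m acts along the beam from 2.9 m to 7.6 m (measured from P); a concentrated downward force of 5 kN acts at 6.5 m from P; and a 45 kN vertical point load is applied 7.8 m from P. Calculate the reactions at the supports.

Resultant of the distributed load: 14.93 × 4.7 = 70.171 kN at 5.25 m from P.
Taking moments about P: Q_y·8.6 − (14.93·4.7)·5.25 − 5·6.5 − 45·7.8 = 0 → Q_y = 751.89775/8.6 = 87.43 kN.
ΣF_y = 0: P_y + 87.43 − 14.93·4.7 − 5 − 45 = 0 → P_y = 32.74 kN.
ΣF_x = 0: no horizontal applied forces, so P_x = 0.

P_x = 0, P_y = 32.74 kN, Q_y = 87.43 kN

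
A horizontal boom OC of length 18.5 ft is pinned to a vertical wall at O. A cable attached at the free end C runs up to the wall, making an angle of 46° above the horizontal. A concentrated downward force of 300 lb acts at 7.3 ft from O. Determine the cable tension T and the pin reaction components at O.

T = 164.6 lb, O_x = 114.3 lb, O_y = 181.6 lb

ΣM about O: T·sin46°·18.5 − 300·7.3 = 0 → T = 2190/(18.5·0.71934) = 164.565 ≈ 164.6 lb.
ΣF_x = 0: O_x − T·cos46° = 0 → O_x = 164.565 × 0.694658 = 114.3 lb.
ΣF_y = 0: O_y + T·sin46° − 300 = 0 → O_y = 300 − 164.565 × 0.71934 = 181.6 lb.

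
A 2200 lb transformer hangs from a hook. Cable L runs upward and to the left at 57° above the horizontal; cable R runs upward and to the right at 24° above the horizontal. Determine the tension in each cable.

ΣF_x = 0: −T_L·cos57° + T_R·cos24° = 0 → T_R = 0.596182·T_L.
ΣF_y = 0: T_L·sin57° + T_R·sin24° = 2200.
Substitute: T_L·(0.838671 + 0.596182·0.406737) = 2200 → T_L = 2034.85 ≈ 2035 lb.
Then T_R = 0.596182 × 2034.85 = 1213 lb.

T_L = 2035 lb, T_R = 1213 lb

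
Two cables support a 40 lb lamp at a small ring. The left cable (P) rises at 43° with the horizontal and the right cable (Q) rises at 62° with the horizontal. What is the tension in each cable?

T_P = 19.44 lb, T_Q = 30.29 lb

ΣF_x = 0: −T_P·cos43° + T_Q·cos62° = 0 → T_Q = 1.55782·T_P.
ΣF_y = 0: T_P·sin43° + T_Q·sin62° = 40.
Substitute: T_P·(0.681998 + 1.55782·0.882948) = 40 → T_P = 19.4413 ≈ 19.44 lb.
Then T_Q = 1.55782 × 19.4413 = 30.29 lb.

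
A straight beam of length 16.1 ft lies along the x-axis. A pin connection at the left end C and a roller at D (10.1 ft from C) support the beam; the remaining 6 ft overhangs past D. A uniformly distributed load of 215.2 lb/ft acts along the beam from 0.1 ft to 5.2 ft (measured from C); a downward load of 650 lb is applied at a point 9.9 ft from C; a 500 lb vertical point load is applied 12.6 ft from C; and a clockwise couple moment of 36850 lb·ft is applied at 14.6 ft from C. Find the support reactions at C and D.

Resultant of the distributed load: 215.2 × 5.1 = 1097.52 lb at 2.65 ft from C.
Moments about C: D_y·10.1 − (215.2·5.1)·2.65 − 650·9.9 − 500·12.6 − 36850 = 0 → D_y = 52493.428/10.1 = 5197.37 ≈ 5197 lb.
ΣF_y = 0: C_y + 5197.37 − 215.2·5.1 − 650 − 500 = 0 → C_y = -2950 lb.
ΣF_x = 0: no horizontal applied forces, so C_x = 0.

C_x = 0, C_y = -2950 lb, D_y = 5197 lb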